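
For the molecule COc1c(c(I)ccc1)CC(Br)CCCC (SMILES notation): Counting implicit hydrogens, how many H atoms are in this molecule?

18

Walk through each heavy atom and fill implicit hydrogens from standard valence (C 4, N 3, O 2, S 2, halogen 1); for lowercase aromatic atoms, an aromatic c carries 1 H when it has two neighbours and 0 H with three, and aromatic n carries 0 H:
  atom 1: C, bond orders sum to 1 (valence 4) → 3 H
  atom 2: O, bond orders sum to 2 (valence 2) → 0 H
  atom 3: aromatic c, 3 neighbours → 0 H
  atom 4: aromatic c, 3 neighbours → 0 H
  atom 5: aromatic c, 3 neighbours → 0 H
  atom 6: I (halogen, monovalent) → 0 H
  atom 7: aromatic c, 2 neighbours → 1 H
  atom 8: aromatic c, 2 neighbours → 1 H
  atom 9: aromatic c, 2 neighbours → 1 H
  atom 10: C, bond orders sum to 2 (valence 4) → 2 H
  atom 11: C, bond orders sum to 3 (valence 4) → 1 H
  atom 12: Br (halogen, monovalent) → 0 H
  atom 13: C, bond orders sum to 2 (valence 4) → 2 H
  atom 14: C, bond orders sum to 2 (valence 4) → 2 H
  atom 15: C, bond orders sum to 2 (valence 4) → 2 H
  atom 16: C, bond orders sum to 1 (valence 4) → 3 H
Total hydrogens: 18.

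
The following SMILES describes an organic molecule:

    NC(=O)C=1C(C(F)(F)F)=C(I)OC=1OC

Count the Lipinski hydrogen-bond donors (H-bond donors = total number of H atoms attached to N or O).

2

Donors: find every N or O and count the H atoms it carries.
  atom 1 (N): bond orders sum to 1 → 2 H
  atom 3 (O): bond orders sum to 2 → 0 H
  atom 12 (O): bond orders sum to 2 → 0 H
  atom 14 (O): bond orders sum to 2 → 0 H
Lipinski HBD = 2.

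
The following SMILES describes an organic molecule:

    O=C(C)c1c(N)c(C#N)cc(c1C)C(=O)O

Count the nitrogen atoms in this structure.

Scan the SMILES for N atoms (remember two-letter symbols like Cl and Br are single atoms).
Nitrogen count: 2.

2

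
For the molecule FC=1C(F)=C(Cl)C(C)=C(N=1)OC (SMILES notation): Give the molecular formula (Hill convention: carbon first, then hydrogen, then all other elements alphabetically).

C7H6ClF2NO

Walk through each heavy atom and fill implicit hydrogens from standard valence (C 4, N 3, O 2, S 2, halogen 1):
  atom 1: F (halogen, monovalent) → 0 H
  atom 2: C, bond orders sum to 4 (valence 4) → 0 H
  atom 3: C, bond orders sum to 4 (valence 4) → 0 H
  atom 4: F (halogen, monovalent) → 0 H
  atom 5: C, bond orders sum to 4 (valence 4) → 0 H
  atom 6: Cl (halogen, monovalent) → 0 H
  atom 7: C, bond orders sum to 4 (valence 4) → 0 H
  atom 8: C, bond orders sum to 1 (valence 4) → 3 H
  atom 9: C, bond orders sum to 4 (valence 4) → 0 H
  atom 10: N, bond orders sum to 3 (valence 3) → 0 H
  atom 11: O, bond orders sum to 2 (valence 2) → 0 H
  atom 12: C, bond orders sum to 1 (valence 4) → 3 H
Totals → C:7, H:6, Cl:1, F:2, N:1, O:1.
In Hill order: C7H6ClF2NO.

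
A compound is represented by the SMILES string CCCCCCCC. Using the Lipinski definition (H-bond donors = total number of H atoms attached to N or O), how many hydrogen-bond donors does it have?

Donors: find every N or O and count the H atoms it carries.
  (no N or O atoms present)
Lipinski HBD = 0.

0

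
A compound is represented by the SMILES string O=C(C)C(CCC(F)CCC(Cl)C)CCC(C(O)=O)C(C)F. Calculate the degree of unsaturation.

Degree of unsaturation = (number of rings) + (number of π bonds).
Ring closures in the SMILES: 0.
π bonds: 2 double bonds (each 1 DoU) → 2 DoU from unsaturation.
Total DoU = 0 + 2 = 2.

2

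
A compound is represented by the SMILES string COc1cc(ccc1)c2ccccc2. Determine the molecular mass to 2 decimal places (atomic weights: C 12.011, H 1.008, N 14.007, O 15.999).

184.24 g/mol

First, the molecular formula is C13H12O (counting implicit H from valence).
  C: 13 × 12.011 = 156.143
  H: 12 × 1.008 = 12.096
  O: 1 × 15.999 = 15.999
Sum: 13×12.011 + 12×1.008 + 1×15.999 = 184.238 → 184.24 g/mol.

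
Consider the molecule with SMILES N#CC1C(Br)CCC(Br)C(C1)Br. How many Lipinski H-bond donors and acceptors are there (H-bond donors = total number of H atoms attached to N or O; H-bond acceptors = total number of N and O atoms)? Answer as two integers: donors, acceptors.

0, 1

Donors: find every N or O and count the H atoms it carries.
  atom 1 (N): bond orders sum to 3 → 0 H
Lipinski HBD = 0.
Acceptors: N atoms = 1, O atoms = 0 → HBA = 1.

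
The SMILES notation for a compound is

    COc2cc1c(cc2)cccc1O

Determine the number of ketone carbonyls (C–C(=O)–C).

0

Scan the SMILES for the ketone motif — none present.
Groups that are present: 1 ether, 1 hydroxyl.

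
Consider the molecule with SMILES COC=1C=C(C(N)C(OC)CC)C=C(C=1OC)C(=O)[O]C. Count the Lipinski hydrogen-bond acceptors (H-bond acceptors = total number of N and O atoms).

6

N atoms: 1; O atoms: 5.
Lipinski HBA = 1 + 5 = 6.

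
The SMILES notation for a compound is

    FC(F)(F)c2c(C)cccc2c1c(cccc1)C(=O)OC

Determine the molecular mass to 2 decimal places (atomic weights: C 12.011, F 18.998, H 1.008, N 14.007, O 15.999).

294.27 g/mol

First, the molecular formula is C16H13F3O2 (counting implicit H from valence).
  C: 16 × 12.011 = 192.176
  F: 3 × 18.998 = 56.994
  H: 13 × 1.008 = 13.104
  O: 2 × 15.999 = 31.998
Sum: 16×12.011 + 3×18.998 + 13×1.008 + 2×15.999 = 294.272 → 294.27 g/mol.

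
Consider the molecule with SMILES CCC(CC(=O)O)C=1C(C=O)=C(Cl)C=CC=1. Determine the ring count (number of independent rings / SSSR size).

1

In SMILES, each pair of matching ring-closure digits denotes one ring-closing bond; the number of such bonds equals the number of independent rings.
Ring-closure bonds here: 1.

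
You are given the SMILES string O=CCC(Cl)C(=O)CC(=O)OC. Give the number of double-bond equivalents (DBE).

3

Molecular formula: C7H9ClO4.
DoU = (2C + 2 + N − H − X) / 2, where X is the halogen count and O/S are ignored.
    = (2·7 + 2 + 0 − 9 − 1) / 2 = 6 / 2 = 3.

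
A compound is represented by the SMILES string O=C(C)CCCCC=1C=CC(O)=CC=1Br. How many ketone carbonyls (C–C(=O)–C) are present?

The ketone motif appears at heavy-atom position 2 in the SMILES.
Other groups present: 1 hydroxyl.
Ketone count: 1.

1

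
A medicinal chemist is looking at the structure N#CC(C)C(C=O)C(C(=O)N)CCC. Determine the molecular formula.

C10H16N2O2

Walk through each heavy atom and fill implicit hydrogens from standard valence (C 4, N 3, O 2, S 2, halogen 1):
  atom 1: N, bond orders sum to 3 (valence 3) → 0 H
  atom 2: C, bond orders sum to 4 (valence 4) → 0 H
  atom 3: C, bond orders sum to 3 (valence 4) → 1 H
  atom 4: C, bond orders sum to 1 (valence 4) → 3 H
  atom 5: C, bond orders sum to 3 (valence 4) → 1 H
  atom 6: C, bond orders sum to 3 (valence 4) → 1 H
  atom 7: O, bond orders sum to 2 (valence 2) → 0 H
  atom 8: C, bond orders sum to 3 (valence 4) → 1 H
  atom 9: C, bond orders sum to 4 (valence 4) → 0 H
  atom 10: O, bond orders sum to 2 (valence 2) → 0 H
  atom 11: N, bond orders sum to 1 (valence 3) → 2 H
  atom 12: C, bond orders sum to 2 (valence 4) → 2 H
  atom 13: C, bond orders sum to 2 (valence 4) → 2 H
  atom 14: C, bond orders sum to 1 (valence 4) → 3 H
Totals → C:10, H:16, N:2, O:2.
In Hill order: C10H16N2O2.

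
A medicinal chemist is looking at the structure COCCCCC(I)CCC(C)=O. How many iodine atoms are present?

Scan the SMILES for I atoms (remember two-letter symbols like Cl and Br are single atoms).
Iodine count: 1.

1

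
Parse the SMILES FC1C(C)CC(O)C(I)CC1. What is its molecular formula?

C8H14FIO

Walk through each heavy atom and fill implicit hydrogens from standard valence (C 4, N 3, O 2, S 2, halogen 1):
  atom 1: F (halogen, monovalent) → 0 H
  atom 2: C, bond orders sum to 3 (valence 4) → 1 H
  atom 3: C, bond orders sum to 3 (valence 4) → 1 H
  atom 4: C, bond orders sum to 1 (valence 4) → 3 H
  atom 5: C, bond orders sum to 2 (valence 4) → 2 H
  atom 6: C, bond orders sum to 3 (valence 4) → 1 H
  atom 7: O, bond orders sum to 1 (valence 2) → 1 H
  atom 8: C, bond orders sum to 3 (valence 4) → 1 H
  atom 9: I (halogen, monovalent) → 0 H
  atom 10: C, bond orders sum to 2 (valence 4) → 2 H
  atom 11: C, bond orders sum to 2 (valence 4) → 2 H
Totals → C:8, H:14, F:1, I:1, O:1.
In Hill order: C8H14FIO.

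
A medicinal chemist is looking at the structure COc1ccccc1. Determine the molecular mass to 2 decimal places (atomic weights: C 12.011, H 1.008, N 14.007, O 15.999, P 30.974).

First, the molecular formula is C7H8O (counting implicit H from valence).
  C: 7 × 12.011 = 84.077
  H: 8 × 1.008 = 8.064
  O: 1 × 15.999 = 15.999
Sum: 7×12.011 + 8×1.008 + 1×15.999 = 108.140 → 108.14 g/mol.

108.14 g/mol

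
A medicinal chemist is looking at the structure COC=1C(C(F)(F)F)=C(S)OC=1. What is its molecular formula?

Walk through each heavy atom and fill implicit hydrogens from standard valence (C 4, N 3, O 2, S 2, halogen 1):
  atom 1: C, bond orders sum to 1 (valence 4) → 3 H
  atom 2: O, bond orders sum to 2 (valence 2) → 0 H
  atom 3: C, bond orders sum to 4 (valence 4) → 0 H
  atom 4: C, bond orders sum to 4 (valence 4) → 0 H
  atom 5: C, bond orders sum to 4 (valence 4) → 0 H
  atom 6: F (halogen, monovalent) → 0 H
  atom 7: F (halogen, monovalent) → 0 H
  atom 8: F (halogen, monovalent) → 0 H
  atom 9: C, bond orders sum to 4 (valence 4) → 0 H
  atom 10: S, bond orders sum to 1 (valence 2) → 1 H
  atom 11: O, bond orders sum to 2 (valence 2) → 0 H
  atom 12: C, bond orders sum to 3 (valence 4) → 1 H
Totals → C:6, H:5, F:3, O:2, S:1.

C6H5F3O2S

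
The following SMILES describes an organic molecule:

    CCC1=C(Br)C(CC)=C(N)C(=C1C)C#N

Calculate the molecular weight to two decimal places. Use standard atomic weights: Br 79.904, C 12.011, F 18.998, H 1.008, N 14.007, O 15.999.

267.17 g/mol

First, the molecular formula is C12H15BrN2 (counting implicit H from valence).
  Br: 1 × 79.904 = 79.904
  C: 12 × 12.011 = 144.132
  H: 15 × 1.008 = 15.120
  N: 2 × 14.007 = 28.014
Sum: 1×79.904 + 12×12.011 + 15×1.008 + 2×14.007 = 267.170 → 267.17 g/mol.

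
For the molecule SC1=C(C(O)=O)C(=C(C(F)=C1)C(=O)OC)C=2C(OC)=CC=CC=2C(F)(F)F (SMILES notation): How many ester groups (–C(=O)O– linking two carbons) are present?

The ester motif appears at heavy-atom position 12 in the SMILES.
Other groups present: 1 carboxylic acid, 1 ether, 1 thiol.
Ester count: 1.

1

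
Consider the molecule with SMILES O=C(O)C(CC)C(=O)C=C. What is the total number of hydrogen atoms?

Walk through each heavy atom and fill implicit hydrogens from standard valence (C 4, N 3, O 2, S 2, halogen 1):
  atom 1: O, bond orders sum to 2 (valence 2) → 0 H
  atom 2: C, bond orders sum to 4 (valence 4) → 0 H
  atom 3: O, bond orders sum to 1 (valence 2) → 1 H
  atom 4: C, bond orders sum to 3 (valence 4) → 1 H
  atom 5: C, bond orders sum to 2 (valence 4) → 2 H
  atom 6: C, bond orders sum to 1 (valence 4) → 3 H
  atom 7: C, bond orders sum to 4 (valence 4) → 0 H
  atom 8: O, bond orders sum to 2 (valence 2) → 0 H
  atom 9: C, bond orders sum to 3 (valence 4) → 1 H
  atom 10: C, bond orders sum to 2 (valence 4) → 2 H
Total hydrogens: 10.

10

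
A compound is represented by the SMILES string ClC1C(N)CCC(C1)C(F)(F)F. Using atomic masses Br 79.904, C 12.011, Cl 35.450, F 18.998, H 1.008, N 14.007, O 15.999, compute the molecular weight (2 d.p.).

First, the molecular formula is C7H11ClF3N (counting implicit H from valence).
  C: 7 × 12.011 = 84.077
  Cl: 1 × 35.450 = 35.450
  F: 3 × 18.998 = 56.994
  H: 11 × 1.008 = 11.088
  N: 1 × 14.007 = 14.007
Sum: 7×12.011 + 1×35.450 + 3×18.998 + 11×1.008 + 1×14.007 = 201.616 → 201.62 g/mol.

201.62 g/mol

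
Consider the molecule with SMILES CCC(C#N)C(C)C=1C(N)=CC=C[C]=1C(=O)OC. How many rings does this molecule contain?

1

In SMILES, each pair of matching ring-closure digits denotes one ring-closing bond; the number of such bonds equals the number of independent rings.
Ring-closure bonds here: 1.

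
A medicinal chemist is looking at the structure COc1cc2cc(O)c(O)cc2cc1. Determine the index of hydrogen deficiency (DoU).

Molecular formula: C11H10O3.
DoU = (2C + 2 + N − H − X) / 2, where X is the halogen count and O/S are ignored.
    = (2·11 + 2 + 0 − 10 − 0) / 2 = 14 / 2 = 7.

7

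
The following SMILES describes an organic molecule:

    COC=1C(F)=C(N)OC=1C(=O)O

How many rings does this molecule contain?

1

In SMILES, each pair of matching ring-closure digits denotes one ring-closing bond; the number of such bonds equals the number of independent rings.
Ring-closure bonds here: 1.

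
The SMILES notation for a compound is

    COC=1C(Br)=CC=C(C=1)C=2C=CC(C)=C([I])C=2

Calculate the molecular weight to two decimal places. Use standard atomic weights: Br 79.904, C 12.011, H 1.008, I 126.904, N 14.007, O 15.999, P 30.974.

First, the molecular formula is C14H12BrIO (counting implicit H from valence).
  Br: 1 × 79.904 = 79.904
  C: 14 × 12.011 = 168.154
  H: 12 × 1.008 = 12.096
  I: 1 × 126.904 = 126.904
  O: 1 × 15.999 = 15.999
Sum: 1×79.904 + 14×12.011 + 12×1.008 + 1×126.904 + 1×15.999 = 403.057 → 403.06 g/mol.

403.06 g/mol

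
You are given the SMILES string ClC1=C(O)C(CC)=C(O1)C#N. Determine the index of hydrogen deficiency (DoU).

Molecular formula: C7H6ClNO2.
DoU = (2C + 2 + N − H − X) / 2, where X is the halogen count and O/S are ignored.
    = (2·7 + 2 + 1 − 6 − 1) / 2 = 10 / 2 = 5.

5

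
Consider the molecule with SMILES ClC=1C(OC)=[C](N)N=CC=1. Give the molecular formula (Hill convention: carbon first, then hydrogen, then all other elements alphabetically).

C6H7ClN2O

Walk through each heavy atom and fill implicit hydrogens from standard valence (C 4, N 3, O 2, S 2, halogen 1):
  atom 1: Cl (halogen, monovalent) → 0 H
  atom 2: C, bond orders sum to 4 (valence 4) → 0 H
  atom 3: C, bond orders sum to 4 (valence 4) → 0 H
  atom 4: O, bond orders sum to 2 (valence 2) → 0 H
  atom 5: C, bond orders sum to 1 (valence 4) → 3 H
  atom 6: C with explicit H count 0
  atom 7: N, bond orders sum to 1 (valence 3) → 2 H
  atom 8: N, bond orders sum to 3 (valence 3) → 0 H
  atom 9: C, bond orders sum to 3 (valence 4) → 1 H
  atom 10: C, bond orders sum to 3 (valence 4) → 1 H
Totals → C:6, H:7, Cl:1, N:2, O:1.
In Hill order: C6H7ClN2O.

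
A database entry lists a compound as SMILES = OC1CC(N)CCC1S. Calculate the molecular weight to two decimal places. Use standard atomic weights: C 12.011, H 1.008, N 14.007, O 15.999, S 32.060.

First, the molecular formula is C6H13NOS (counting implicit H from valence).
  C: 6 × 12.011 = 72.066
  H: 13 × 1.008 = 13.104
  N: 1 × 14.007 = 14.007
  O: 1 × 15.999 = 15.999
  S: 1 × 32.060 = 32.060
Sum: 6×12.011 + 13×1.008 + 1×14.007 + 1×15.999 + 1×32.060 = 147.236 → 147.24 g/mol.

147.24 g/mol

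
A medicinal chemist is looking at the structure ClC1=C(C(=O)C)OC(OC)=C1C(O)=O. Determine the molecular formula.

Walk through each heavy atom and fill implicit hydrogens from standard valence (C 4, N 3, O 2, S 2, halogen 1):
  atom 1: Cl (halogen, monovalent) → 0 H
  atom 2: C, bond orders sum to 4 (valence 4) → 0 H
  atom 3: C, bond orders sum to 4 (valence 4) → 0 H
  atom 4: C, bond orders sum to 4 (valence 4) → 0 H
  atom 5: O, bond orders sum to 2 (valence 2) → 0 H
  atom 6: C, bond orders sum to 1 (valence 4) → 3 H
  atom 7: O, bond orders sum to 2 (valence 2) → 0 H
  atom 8: C, bond orders sum to 4 (valence 4) → 0 H
  atom 9: O, bond orders sum to 2 (valence 2) → 0 H
  atom 10: C, bond orders sum to 1 (valence 4) → 3 H
  atom 11: C, bond orders sum to 4 (valence 4) → 0 H
  atom 12: C, bond orders sum to 4 (valence 4) → 0 H
  atom 13: O, bond orders sum to 1 (valence 2) → 1 H
  atom 14: O, bond orders sum to 2 (valence 2) → 0 H
Totals → C:8, H:7, Cl:1, O:5.

C8H7ClO5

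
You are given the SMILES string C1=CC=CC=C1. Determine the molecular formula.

Walk through each heavy atom and fill implicit hydrogens from standard valence (C 4, N 3, O 2, S 2, halogen 1):
  atom 1: C, bond orders sum to 3 (valence 4) → 1 H
  atom 2: C, bond orders sum to 3 (valence 4) → 1 H
  atom 3: C, bond orders sum to 3 (valence 4) → 1 H
  atom 4: C, bond orders sum to 3 (valence 4) → 1 H
  atom 5: C, bond orders sum to 3 (valence 4) → 1 H
  atom 6: C, bond orders sum to 3 (valence 4) → 1 H
Totals → C:6, H:6.
In Hill order: C6H6.

C6H6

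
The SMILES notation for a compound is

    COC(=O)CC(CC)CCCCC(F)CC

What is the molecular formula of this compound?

Walk through each heavy atom and fill implicit hydrogens from standard valence (C 4, N 3, O 2, S 2, halogen 1):
  atom 1: C, bond orders sum to 1 (valence 4) → 3 H
  atom 2: O, bond orders sum to 2 (valence 2) → 0 H
  atom 3: C, bond orders sum to 4 (valence 4) → 0 H
  atom 4: O, bond orders sum to 2 (valence 2) → 0 H
  atom 5: C, bond orders sum to 2 (valence 4) → 2 H
  atom 6: C, bond orders sum to 3 (valence 4) → 1 H
  atom 7: C, bond orders sum to 2 (valence 4) → 2 H
  atom 8: C, bond orders sum to 1 (valence 4) → 3 H
  atom 9: C, bond orders sum to 2 (valence 4) → 2 H
  atom 10: C, bond orders sum to 2 (valence 4) → 2 H
  atom 11: C, bond orders sum to 2 (valence 4) → 2 H
  atom 12: C, bond orders sum to 2 (valence 4) → 2 H
  atom 13: C, bond orders sum to 3 (valence 4) → 1 H
  atom 14: F (halogen, monovalent) → 0 H
  atom 15: C, bond orders sum to 2 (valence 4) → 2 H
  atom 16: C, bond orders sum to 1 (valence 4) → 3 H
Totals → C:13, H:25, F:1, O:2.
In Hill order: C13H25FO2.

C13H25FO2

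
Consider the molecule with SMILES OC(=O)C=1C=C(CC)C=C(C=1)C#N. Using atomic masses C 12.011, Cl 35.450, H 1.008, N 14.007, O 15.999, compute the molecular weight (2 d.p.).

175.19 g/mol

First, the molecular formula is C10H9NO2 (counting implicit H from valence).
  C: 10 × 12.011 = 120.110
  H: 9 × 1.008 = 9.072
  N: 1 × 14.007 = 14.007
  O: 2 × 15.999 = 31.998
Sum: 10×12.011 + 9×1.008 + 1×14.007 + 2×15.999 = 175.187 → 175.19 g/mol.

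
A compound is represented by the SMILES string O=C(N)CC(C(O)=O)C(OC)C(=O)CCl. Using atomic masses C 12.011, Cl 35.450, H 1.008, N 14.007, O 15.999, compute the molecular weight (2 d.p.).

First, the molecular formula is C8H12ClNO5 (counting implicit H from valence).
  C: 8 × 12.011 = 96.088
  Cl: 1 × 35.450 = 35.450
  H: 12 × 1.008 = 12.096
  N: 1 × 14.007 = 14.007
  O: 5 × 15.999 = 79.995
Sum: 8×12.011 + 1×35.450 + 12×1.008 + 1×14.007 + 5×15.999 = 237.636 → 237.64 g/mol.

237.64 g/mol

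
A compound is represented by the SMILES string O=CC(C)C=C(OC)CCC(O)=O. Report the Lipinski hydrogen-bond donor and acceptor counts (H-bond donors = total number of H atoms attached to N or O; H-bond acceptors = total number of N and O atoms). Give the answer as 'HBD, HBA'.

Donors: find every N or O and count the H atoms it carries.
  atom 1 (O): bond orders sum to 2 → 0 H
  atom 7 (O): bond orders sum to 2 → 0 H
  atom 12 (O): bond orders sum to 1 → 1 H
  atom 13 (O): bond orders sum to 2 → 0 H
Lipinski HBD = 1.
Acceptors: N atoms = 0, O atoms = 4 → HBA = 4.

1, 4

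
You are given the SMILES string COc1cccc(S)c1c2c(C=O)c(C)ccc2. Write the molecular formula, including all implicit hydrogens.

C15H14O2S

Walk through each heavy atom and fill implicit hydrogens from standard valence (C 4, N 3, O 2, S 2, halogen 1); for lowercase aromatic atoms, an aromatic c carries 1 H when it has two neighbours and 0 H with three, and aromatic n carries 0 H:
  atom 1: C, bond orders sum to 1 (valence 4) → 3 H
  atom 2: O, bond orders sum to 2 (valence 2) → 0 H
  atom 3: aromatic c, 3 neighbours → 0 H
  atom 4: aromatic c, 2 neighbours → 1 H
  atom 5: aromatic c, 2 neighbours → 1 H
  atom 6: aromatic c, 2 neighbours → 1 H
  atom 7: aromatic c, 3 neighbours → 0 H
  atom 8: S, bond orders sum to 1 (valence 2) → 1 H
  atom 9: aromatic c, 3 neighbours → 0 H
  atom 10: aromatic c, 3 neighbours → 0 H
  atom 11: aromatic c, 3 neighbours → 0 H
  atom 12: C, bond orders sum to 3 (valence 4) → 1 H
  atom 13: O, bond orders sum to 2 (valence 2) → 0 H
  atom 14: aromatic c, 3 neighbours → 0 H
  atom 15: C, bond orders sum to 1 (valence 4) → 3 H
  atom 16: aromatic c, 2 neighbours → 1 H
  atom 17: aromatic c, 2 neighbours → 1 H
  atom 18: aromatic c, 2 neighbours → 1 H
Totals → C:15, H:14, O:2, S:1.
In Hill order: C15H14O2S.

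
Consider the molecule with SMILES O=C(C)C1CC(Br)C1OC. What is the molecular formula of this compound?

Walk through each heavy atom and fill implicit hydrogens from standard valence (C 4, N 3, O 2, S 2, halogen 1):
  atom 1: O, bond orders sum to 2 (valence 2) → 0 H
  atom 2: C, bond orders sum to 4 (valence 4) → 0 H
  atom 3: C, bond orders sum to 1 (valence 4) → 3 H
  atom 4: C, bond orders sum to 3 (valence 4) → 1 H
  atom 5: C, bond orders sum to 2 (valence 4) → 2 H
  atom 6: C, bond orders sum to 3 (valence 4) → 1 H
  atom 7: Br (halogen, monovalent) → 0 H
  atom 8: C, bond orders sum to 3 (valence 4) → 1 H
  atom 9: O, bond orders sum to 2 (valence 2) → 0 H
  atom 10: C, bond orders sum to 1 (valence 4) → 3 H
Totals → C:7, H:11, Br:1, O:2.

C7H11BrO2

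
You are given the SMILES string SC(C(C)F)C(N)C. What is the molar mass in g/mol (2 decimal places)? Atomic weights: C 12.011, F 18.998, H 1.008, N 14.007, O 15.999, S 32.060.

First, the molecular formula is C5H12FNS (counting implicit H from valence).
  C: 5 × 12.011 = 60.055
  F: 1 × 18.998 = 18.998
  H: 12 × 1.008 = 12.096
  N: 1 × 14.007 = 14.007
  S: 1 × 32.060 = 32.060
Sum: 5×12.011 + 1×18.998 + 12×1.008 + 1×14.007 + 1×32.060 = 137.216 → 137.22 g/mol.

137.22 g/mol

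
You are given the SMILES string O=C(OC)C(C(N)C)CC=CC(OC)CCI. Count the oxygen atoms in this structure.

3

Scan the SMILES for O atoms (remember two-letter symbols like Cl and Br are single atoms).
Oxygen count: 3.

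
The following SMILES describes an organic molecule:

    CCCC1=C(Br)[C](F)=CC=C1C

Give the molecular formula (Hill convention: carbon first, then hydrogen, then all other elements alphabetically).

C10H12BrF

Walk through each heavy atom and fill implicit hydrogens from standard valence (C 4, N 3, O 2, S 2, halogen 1):
  atom 1: C, bond orders sum to 1 (valence 4) → 3 H
  atom 2: C, bond orders sum to 2 (valence 4) → 2 H
  atom 3: C, bond orders sum to 2 (valence 4) → 2 H
  atom 4: C, bond orders sum to 4 (valence 4) → 0 H
  atom 5: C, bond orders sum to 4 (valence 4) → 0 H
  atom 6: Br (halogen, monovalent) → 0 H
  atom 7: C with explicit H count 0
  atom 8: F (halogen, monovalent) → 0 H
  atom 9: C, bond orders sum to 3 (valence 4) → 1 H
  atom 10: C, bond orders sum to 3 (valence 4) → 1 H
  atom 11: C, bond orders sum to 4 (valence 4) → 0 H
  atom 12: C, bond orders sum to 1 (valence 4) → 3 H
Totals → C:10, H:12, Br:1, F:1.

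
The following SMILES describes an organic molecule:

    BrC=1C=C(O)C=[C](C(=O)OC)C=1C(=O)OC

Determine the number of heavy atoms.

16

Every atom symbol written in the SMILES (organic subset) is one heavy atom; implicit H are not written.
Heavy atoms by element → Br:1, C:10, O:5.
Total: 16.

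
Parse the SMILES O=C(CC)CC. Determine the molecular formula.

C5H10O

Walk through each heavy atom and fill implicit hydrogens from standard valence (C 4, N 3, O 2, S 2, halogen 1):
  atom 1: O, bond orders sum to 2 (valence 2) → 0 H
  atom 2: C, bond orders sum to 4 (valence 4) → 0 H
  atom 3: C, bond orders sum to 2 (valence 4) → 2 H
  atom 4: C, bond orders sum to 1 (valence 4) → 3 H
  atom 5: C, bond orders sum to 2 (valence 4) → 2 H
  atom 6: C, bond orders sum to 1 (valence 4) → 3 H
Totals → C:5, H:10, O:1.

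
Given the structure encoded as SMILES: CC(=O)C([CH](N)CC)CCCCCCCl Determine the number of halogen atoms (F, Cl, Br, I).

Halogen atoms appear at heavy-atom position 15 (1×Cl).
Other groups present: 1 ketone, 1 primary amine.
Halogen count: 1.

1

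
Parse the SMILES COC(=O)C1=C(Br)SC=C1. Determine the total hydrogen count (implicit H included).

Walk through each heavy atom and fill implicit hydrogens from standard valence (C 4, N 3, O 2, S 2, halogen 1):
  atom 1: C, bond orders sum to 1 (valence 4) → 3 H
  atom 2: O, bond orders sum to 2 (valence 2) → 0 H
  atom 3: C, bond orders sum to 4 (valence 4) → 0 H
  atom 4: O, bond orders sum to 2 (valence 2) → 0 H
  atom 5: C, bond orders sum to 4 (valence 4) → 0 H
  atom 6: C, bond orders sum to 4 (valence 4) → 0 H
  atom 7: Br (halogen, monovalent) → 0 H
  atom 8: S, bond orders sum to 2 (valence 2) → 0 H
  atom 9: C, bond orders sum to 3 (valence 4) → 1 H
  atom 10: C, bond orders sum to 3 (valence 4) → 1 H
Total hydrogens: 5.

5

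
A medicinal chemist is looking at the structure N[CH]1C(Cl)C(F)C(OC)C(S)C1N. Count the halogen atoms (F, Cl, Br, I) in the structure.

2

Halogen atoms appear at heavy-atom positions 4, 6 (1×Cl, 1×F).
Other groups present: 1 ether, 2 primary amine, 1 thiol.
Halogen count: 2.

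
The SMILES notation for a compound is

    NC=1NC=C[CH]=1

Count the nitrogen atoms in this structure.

2

Scan the SMILES for N atoms (remember two-letter symbols like Cl and Br are single atoms).
Nitrogen count: 2.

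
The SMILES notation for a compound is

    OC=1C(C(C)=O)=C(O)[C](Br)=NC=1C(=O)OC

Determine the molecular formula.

C9H8BrNO5

Walk through each heavy atom and fill implicit hydrogens from standard valence (C 4, N 3, O 2, S 2, halogen 1):
  atom 1: O, bond orders sum to 1 (valence 2) → 1 H
  atom 2: C, bond orders sum to 4 (valence 4) → 0 H
  atom 3: C, bond orders sum to 4 (valence 4) → 0 H
  atom 4: C, bond orders sum to 4 (valence 4) → 0 H
  atom 5: C, bond orders sum to 1 (valence 4) → 3 H
  atom 6: O, bond orders sum to 2 (valence 2) → 0 H
  atom 7: C, bond orders sum to 4 (valence 4) → 0 H
  atom 8: O, bond orders sum to 1 (valence 2) → 1 H
  atom 9: C with explicit H count 0
  atom 10: Br (halogen, monovalent) → 0 H
  atom 11: N, bond orders sum to 3 (valence 3) → 0 H
  atom 12: C, bond orders sum to 4 (valence 4) → 0 H
  atom 13: C, bond orders sum to 4 (valence 4) → 0 H
  atom 14: O, bond orders sum to 2 (valence 2) → 0 H
  atom 15: O, bond orders sum to 2 (valence 2) → 0 H
  atom 16: C, bond orders sum to 1 (valence 4) → 3 H
Totals → C:9, H:8, Br:1, N:1, O:5.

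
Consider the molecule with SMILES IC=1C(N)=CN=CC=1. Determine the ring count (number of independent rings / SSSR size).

In SMILES, each pair of matching ring-closure digits denotes one ring-closing bond; the number of such bonds equals the number of independent rings.
Ring-closure bonds here: 1.

1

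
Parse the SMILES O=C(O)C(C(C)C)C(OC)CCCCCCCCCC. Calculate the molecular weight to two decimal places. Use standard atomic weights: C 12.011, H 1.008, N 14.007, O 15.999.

First, the molecular formula is C17H34O3 (counting implicit H from valence).
  C: 17 × 12.011 = 204.187
  H: 34 × 1.008 = 34.272
  O: 3 × 15.999 = 47.997
Sum: 17×12.011 + 34×1.008 + 3×15.999 = 286.456 → 286.46 g/mol.

286.46 g/mol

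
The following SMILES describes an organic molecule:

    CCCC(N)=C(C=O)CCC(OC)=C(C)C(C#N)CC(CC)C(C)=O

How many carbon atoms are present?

Count every carbon token in the SMILES (each C, including those in ring-closure positions and inside branches).
Carbon count: 20.

20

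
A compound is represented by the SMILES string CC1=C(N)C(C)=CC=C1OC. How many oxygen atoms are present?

Scan the SMILES for O atoms (remember two-letter symbols like Cl and Br are single atoms).
Oxygen count: 1.

1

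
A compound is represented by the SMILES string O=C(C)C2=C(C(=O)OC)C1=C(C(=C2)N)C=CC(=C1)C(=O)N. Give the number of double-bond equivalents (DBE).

Molecular formula: C15H14N2O4.
DoU = (2C + 2 + N − H − X) / 2, where X is the halogen count and O/S are ignored.
    = (2·15 + 2 + 2 − 14 − 0) / 2 = 20 / 2 = 10.

10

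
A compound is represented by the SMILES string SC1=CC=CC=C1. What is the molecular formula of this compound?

C6H6S

Walk through each heavy atom and fill implicit hydrogens from standard valence (C 4, N 3, O 2, S 2, halogen 1):
  atom 1: S, bond orders sum to 1 (valence 2) → 1 H
  atom 2: C, bond orders sum to 4 (valence 4) → 0 H
  atom 3: C, bond orders sum to 3 (valence 4) → 1 H
  atom 4: C, bond orders sum to 3 (valence 4) → 1 H
  atom 5: C, bond orders sum to 3 (valence 4) → 1 H
  atom 6: C, bond orders sum to 3 (valence 4) → 1 H
  atom 7: C, bond orders sum to 3 (valence 4) → 1 H
Totals → C:6, H:6, S:1.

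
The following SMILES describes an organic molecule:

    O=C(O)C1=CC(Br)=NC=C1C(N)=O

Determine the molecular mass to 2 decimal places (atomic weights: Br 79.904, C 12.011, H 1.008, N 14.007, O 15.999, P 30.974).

First, the molecular formula is C7H5BrN2O3 (counting implicit H from valence).
  Br: 1 × 79.904 = 79.904
  C: 7 × 12.011 = 84.077
  H: 5 × 1.008 = 5.040
  N: 2 × 14.007 = 28.014
  O: 3 × 15.999 = 47.997
Sum: 1×79.904 + 7×12.011 + 5×1.008 + 2×14.007 + 3×15.999 = 245.032 → 245.03 g/mol.

245.03 g/mol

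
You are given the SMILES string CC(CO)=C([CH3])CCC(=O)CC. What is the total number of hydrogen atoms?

18

Walk through each heavy atom and fill implicit hydrogens from standard valence (C 4, N 3, O 2, S 2, halogen 1):
  atom 1: C, bond orders sum to 1 (valence 4) → 3 H
  atom 2: C, bond orders sum to 4 (valence 4) → 0 H
  atom 3: C, bond orders sum to 2 (valence 4) → 2 H
  atom 4: O, bond orders sum to 1 (valence 2) → 1 H
  atom 5: C, bond orders sum to 4 (valence 4) → 0 H
  atom 6: C with explicit H count 3
  atom 7: C, bond orders sum to 2 (valence 4) → 2 H
  atom 8: C, bond orders sum to 2 (valence 4) → 2 H
  atom 9: C, bond orders sum to 4 (valence 4) → 0 H
  atom 10: O, bond orders sum to 2 (valence 2) → 0 H
  atom 11: C, bond orders sum to 2 (valence 4) → 2 H
  atom 12: C, bond orders sum to 1 (valence 4) → 3 H
Total hydrogens: 18.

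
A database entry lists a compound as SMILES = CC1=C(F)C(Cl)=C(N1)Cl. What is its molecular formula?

Walk through each heavy atom and fill implicit hydrogens from standard valence (C 4, N 3, O 2, S 2, halogen 1):
  atom 1: C, bond orders sum to 1 (valence 4) → 3 H
  atom 2: C, bond orders sum to 4 (valence 4) → 0 H
  atom 3: C, bond orders sum to 4 (valence 4) → 0 H
  atom 4: F (halogen, monovalent) → 0 H
  atom 5: C, bond orders sum to 4 (valence 4) → 0 H
  atom 6: Cl (halogen, monovalent) → 0 H
  atom 7: C, bond orders sum to 4 (valence 4) → 0 H
  atom 8: N, bond orders sum to 2 (valence 3) → 1 H
  atom 9: Cl (halogen, monovalent) → 0 H
Totals → C:5, H:4, Cl:2, F:1, N:1.
In Hill order: C5H4Cl2FN.

C5H4Cl2FN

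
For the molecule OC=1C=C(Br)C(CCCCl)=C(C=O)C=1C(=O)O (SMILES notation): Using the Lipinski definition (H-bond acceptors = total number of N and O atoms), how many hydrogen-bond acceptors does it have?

N atoms: 0; O atoms: 4.
Lipinski HBA = 0 + 4 = 4.

4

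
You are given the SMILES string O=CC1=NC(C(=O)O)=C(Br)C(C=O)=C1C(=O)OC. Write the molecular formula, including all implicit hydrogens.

Walk through each heavy atom and fill implicit hydrogens from standard valence (C 4, N 3, O 2, S 2, halogen 1):
  atom 1: O, bond orders sum to 2 (valence 2) → 0 H
  atom 2: C, bond orders sum to 3 (valence 4) → 1 H
  atom 3: C, bond orders sum to 4 (valence 4) → 0 H
  atom 4: N, bond orders sum to 3 (valence 3) → 0 H
  atom 5: C, bond orders sum to 4 (valence 4) → 0 H
  atom 6: C, bond orders sum to 4 (valence 4) → 0 H
  atom 7: O, bond orders sum to 2 (valence 2) → 0 H
  atom 8: O, bond orders sum to 1 (valence 2) → 1 H
  atom 9: C, bond orders sum to 4 (valence 4) → 0 H
  atom 10: Br (halogen, monovalent) → 0 H
  atom 11: C, bond orders sum to 4 (valence 4) → 0 H
  atom 12: C, bond orders sum to 3 (valence 4) → 1 H
  atom 13: O, bond orders sum to 2 (valence 2) → 0 H
  atom 14: C, bond orders sum to 4 (valence 4) → 0 H
  atom 15: C, bond orders sum to 4 (valence 4) → 0 H
  atom 16: O, bond orders sum to 2 (valence 2) → 0 H
  atom 17: O, bond orders sum to 2 (valence 2) → 0 H
  atom 18: C, bond orders sum to 1 (valence 4) → 3 H
Totals → C:10, H:6, Br:1, N:1, O:6.
In Hill order: C10H6BrNO6.

C10H6BrNO6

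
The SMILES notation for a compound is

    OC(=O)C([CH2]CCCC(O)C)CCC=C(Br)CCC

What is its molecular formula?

Walk through each heavy atom and fill implicit hydrogens from standard valence (C 4, N 3, O 2, S 2, halogen 1):
  atom 1: O, bond orders sum to 1 (valence 2) → 1 H
  atom 2: C, bond orders sum to 4 (valence 4) → 0 H
  atom 3: O, bond orders sum to 2 (valence 2) → 0 H
  atom 4: C, bond orders sum to 3 (valence 4) → 1 H
  atom 5: C with explicit H count 2
  atom 6: C, bond orders sum to 2 (valence 4) → 2 H
  atom 7: C, bond orders sum to 2 (valence 4) → 2 H
  atom 8: C, bond orders sum to 2 (valence 4) → 2 H
  atom 9: C, bond orders sum to 3 (valence 4) → 1 H
  atom 10: O, bond orders sum to 1 (valence 2) → 1 H
  atom 11: C, bond orders sum to 1 (valence 4) → 3 H
  atom 12: C, bond orders sum to 2 (valence 4) → 2 H
  atom 13: C, bond orders sum to 2 (valence 4) → 2 H
  atom 14: C, bond orders sum to 3 (valence 4) → 1 H
  atom 15: C, bond orders sum to 4 (valence 4) → 0 H
  atom 16: Br (halogen, monovalent) → 0 H
  atom 17: C, bond orders sum to 2 (valence 4) → 2 H
  atom 18: C, bond orders sum to 2 (valence 4) → 2 H
  atom 19: C, bond orders sum to 1 (valence 4) → 3 H
Totals → C:15, H:27, Br:1, O:3.
In Hill order: C15H27BrO3.

C15H27BrO3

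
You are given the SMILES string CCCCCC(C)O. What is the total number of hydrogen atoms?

16

Walk through each heavy atom and fill implicit hydrogens from standard valence (C 4, N 3, O 2, S 2, halogen 1):
  atom 1: C, bond orders sum to 1 (valence 4) → 3 H
  atom 2: C, bond orders sum to 2 (valence 4) → 2 H
  atom 3: C, bond orders sum to 2 (valence 4) → 2 H
  atom 4: C, bond orders sum to 2 (valence 4) → 2 H
  atom 5: C, bond orders sum to 2 (valence 4) → 2 H
  atom 6: C, bond orders sum to 3 (valence 4) → 1 H
  atom 7: C, bond orders sum to 1 (valence 4) → 3 H
  atom 8: O, bond orders sum to 1 (valence 2) → 1 H
Total hydrogens: 16.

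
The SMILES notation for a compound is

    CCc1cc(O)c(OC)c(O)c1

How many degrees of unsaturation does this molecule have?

4

Molecular formula: C9H12O3.
DoU = (2C + 2 + N − H − X) / 2, where X is the halogen count and O/S are ignored.
    = (2·9 + 2 + 0 − 12 − 0) / 2 = 8 / 2 = 4.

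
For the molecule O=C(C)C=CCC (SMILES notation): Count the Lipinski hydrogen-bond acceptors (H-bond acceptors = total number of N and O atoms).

1

N atoms: 0; O atoms: 1.
Lipinski HBA = 0 + 1 = 1.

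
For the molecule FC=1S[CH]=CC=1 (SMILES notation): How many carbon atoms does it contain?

4

Count every carbon token in the SMILES (each C, including those in ring-closure positions and inside branches).
Carbon count: 4.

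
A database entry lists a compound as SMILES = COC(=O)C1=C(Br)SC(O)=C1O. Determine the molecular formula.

C6H5BrO4S

Walk through each heavy atom and fill implicit hydrogens from standard valence (C 4, N 3, O 2, S 2, halogen 1):
  atom 1: C, bond orders sum to 1 (valence 4) → 3 H
  atom 2: O, bond orders sum to 2 (valence 2) → 0 H
  atom 3: C, bond orders sum to 4 (valence 4) → 0 H
  atom 4: O, bond orders sum to 2 (valence 2) → 0 H
  atom 5: C, bond orders sum to 4 (valence 4) → 0 H
  atom 6: C, bond orders sum to 4 (valence 4) → 0 H
  atom 7: Br (halogen, monovalent) → 0 H
  atom 8: S, bond orders sum to 2 (valence 2) → 0 H
  atom 9: C, bond orders sum to 4 (valence 4) → 0 H
  atom 10: O, bond orders sum to 1 (valence 2) → 1 H
  atom 11: C, bond orders sum to 4 (valence 4) → 0 H
  atom 12: O, bond orders sum to 1 (valence 2) → 1 H
Totals → C:6, H:5, Br:1, O:4, S:1.
In Hill order: C6H5BrO4S.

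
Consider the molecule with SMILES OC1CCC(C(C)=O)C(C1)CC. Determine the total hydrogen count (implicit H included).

18

Walk through each heavy atom and fill implicit hydrogens from standard valence (C 4, N 3, O 2, S 2, halogen 1):
  atom 1: O, bond orders sum to 1 (valence 2) → 1 H
  atom 2: C, bond orders sum to 3 (valence 4) → 1 H
  atom 3: C, bond orders sum to 2 (valence 4) → 2 H
  atom 4: C, bond orders sum to 2 (valence 4) → 2 H
  atom 5: C, bond orders sum to 3 (valence 4) → 1 H
  atom 6: C, bond orders sum to 4 (valence 4) → 0 H
  atom 7: C, bond orders sum to 1 (valence 4) → 3 H
  atom 8: O, bond orders sum to 2 (valence 2) → 0 H
  atom 9: C, bond orders sum to 3 (valence 4) → 1 H
  atom 10: C, bond orders sum to 2 (valence 4) → 2 H
  atom 11: C, bond orders sum to 2 (valence 4) → 2 H
  atom 12: C, bond orders sum to 1 (valence 4) → 3 H
Total hydrogens: 18.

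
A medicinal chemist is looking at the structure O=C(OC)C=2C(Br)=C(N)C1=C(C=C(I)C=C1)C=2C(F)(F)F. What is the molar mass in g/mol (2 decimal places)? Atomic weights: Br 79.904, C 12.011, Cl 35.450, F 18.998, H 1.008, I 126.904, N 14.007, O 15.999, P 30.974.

474.01 g/mol

First, the molecular formula is C13H8BrF3INO2 (counting implicit H from valence).
  Br: 1 × 79.904 = 79.904
  C: 13 × 12.011 = 156.143
  F: 3 × 18.998 = 56.994
  H: 8 × 1.008 = 8.064
  I: 1 × 126.904 = 126.904
  N: 1 × 14.007 = 14.007
  O: 2 × 15.999 = 31.998
Sum: 1×79.904 + 13×12.011 + 3×18.998 + 8×1.008 + 1×126.904 + 1×14.007 + 2×15.999 = 474.014 → 474.01 g/mol.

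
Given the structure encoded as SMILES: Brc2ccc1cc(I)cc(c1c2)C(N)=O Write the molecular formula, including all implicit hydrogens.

Walk through each heavy atom and fill implicit hydrogens from standard valence (C 4, N 3, O 2, S 2, halogen 1); for lowercase aromatic atoms, an aromatic c carries 1 H when it has two neighbours and 0 H with three, and aromatic n carries 0 H:
  atom 1: Br (halogen, monovalent) → 0 H
  atom 2: aromatic c, 3 neighbours → 0 H
  atom 3: aromatic c, 2 neighbours → 1 H
  atom 4: aromatic c, 2 neighbours → 1 H
  atom 5: aromatic c, 3 neighbours → 0 H
  atom 6: aromatic c, 2 neighbours → 1 H
  atom 7: aromatic c, 3 neighbours → 0 H
  atom 8: I (halogen, monovalent) → 0 H
  atom 9: aromatic c, 2 neighbours → 1 H
  atom 10: aromatic c, 3 neighbours → 0 H
  atom 11: aromatic c, 3 neighbours → 0 H
  atom 12: aromatic c, 2 neighbours → 1 H
  atom 13: C, bond orders sum to 4 (valence 4) → 0 H
  atom 14: N, bond orders sum to 1 (valence 3) → 2 H
  atom 15: O, bond orders sum to 2 (valence 2) → 0 H
Totals → C:11, H:7, Br:1, I:1, N:1, O:1.

C11H7BrINO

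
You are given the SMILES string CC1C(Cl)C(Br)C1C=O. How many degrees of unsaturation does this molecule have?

Molecular formula: C6H8BrClO.
DoU = (2C + 2 + N − H − X) / 2, where X is the halogen count and O/S are ignored.
    = (2·6 + 2 + 0 − 8 − 2) / 2 = 4 / 2 = 2.

2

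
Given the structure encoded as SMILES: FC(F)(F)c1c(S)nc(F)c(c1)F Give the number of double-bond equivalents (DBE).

4

Molecular formula: C6H2F5NS.
DoU = (2C + 2 + N − H − X) / 2, where X is the halogen count and O/S are ignored.
    = (2·6 + 2 + 1 − 2 − 5) / 2 = 8 / 2 = 4.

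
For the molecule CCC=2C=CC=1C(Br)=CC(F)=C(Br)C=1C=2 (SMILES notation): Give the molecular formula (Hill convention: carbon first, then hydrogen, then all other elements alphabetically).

Walk through each heavy atom and fill implicit hydrogens from standard valence (C 4, N 3, O 2, S 2, halogen 1):
  atom 1: C, bond orders sum to 1 (valence 4) → 3 H
  atom 2: C, bond orders sum to 2 (valence 4) → 2 H
  atom 3: C, bond orders sum to 4 (valence 4) → 0 H
  atom 4: C, bond orders sum to 3 (valence 4) → 1 H
  atom 5: C, bond orders sum to 3 (valence 4) → 1 H
  atom 6: C, bond orders sum to 4 (valence 4) → 0 H
  atom 7: C, bond orders sum to 4 (valence 4) → 0 H
  atom 8: Br (halogen, monovalent) → 0 H
  atom 9: C, bond orders sum to 3 (valence 4) → 1 H
  atom 10: C, bond orders sum to 4 (valence 4) → 0 H
  atom 11: F (halogen, monovalent) → 0 H
  atom 12: C, bond orders sum to 4 (valence 4) → 0 H
  atom 13: Br (halogen, monovalent) → 0 H
  atom 14: C, bond orders sum to 4 (valence 4) → 0 H
  atom 15: C, bond orders sum to 3 (valence 4) → 1 H
Totals → C:12, H:9, Br:2, F:1.
In Hill order: C12H9Br2F.

C12H9Br2F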